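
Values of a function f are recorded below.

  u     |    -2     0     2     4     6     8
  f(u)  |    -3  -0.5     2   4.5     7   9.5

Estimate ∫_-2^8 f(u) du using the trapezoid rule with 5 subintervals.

32.5

Δu = 2.
T_5 = (2/2)·[(-3) + 2·(-0.5) + 2·2 + 2·4.5 + 2·7 + 9.5] = 32.5.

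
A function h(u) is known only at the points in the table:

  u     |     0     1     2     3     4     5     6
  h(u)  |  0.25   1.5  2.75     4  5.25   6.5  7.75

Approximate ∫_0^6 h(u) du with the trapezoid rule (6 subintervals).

Δu = 1.
T_6 = (1/2)·[0.25 + 2·1.5 + 2·2.75 + 2·4 + 2·5.25 + 2·6.5 + 7.75] = 24.

24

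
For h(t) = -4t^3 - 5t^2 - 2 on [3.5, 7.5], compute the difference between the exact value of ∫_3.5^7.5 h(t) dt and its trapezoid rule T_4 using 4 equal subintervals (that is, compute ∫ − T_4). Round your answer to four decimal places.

47.3333

Exact integral: ∫_3.5^7.5 h(t) dt ≈ -3653.666667.
T_4 = -3701.
Error ≈ -3653.666667 − (-3701) ≈ 47.3333.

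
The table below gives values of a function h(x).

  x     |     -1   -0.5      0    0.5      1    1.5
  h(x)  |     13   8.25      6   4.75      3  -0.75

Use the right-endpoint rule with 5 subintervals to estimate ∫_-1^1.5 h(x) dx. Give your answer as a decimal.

Δx = 0.5.
Sum = 0.5·[8.25 + 6 + 4.75 + 3 + (-0.75)] = 10.625.

10.625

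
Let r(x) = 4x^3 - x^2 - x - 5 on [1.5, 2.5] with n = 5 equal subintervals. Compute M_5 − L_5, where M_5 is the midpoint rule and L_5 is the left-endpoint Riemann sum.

4.17

M_5 = 22.84.
L_5 = 18.67.
M_5 − L_5 = 4.17.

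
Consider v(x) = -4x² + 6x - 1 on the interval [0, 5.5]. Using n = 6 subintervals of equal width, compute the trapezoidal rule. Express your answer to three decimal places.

Δx = (5.5 − 0)/6 = 11/12.
v(0) = -1, v(11/12) = 41/36, v(11/6) = -31/9, v(2.75) = -14.75, v(11/3) = -295/9, v(55/12) = -2071/36, v(5.5) = -89.
T_6 = (Δx/2)·[v(x_0) + 2v(x_1) + ... + 2v(x_{5}) + v(x_6)].
Sum ≈ -139.664.

-139.664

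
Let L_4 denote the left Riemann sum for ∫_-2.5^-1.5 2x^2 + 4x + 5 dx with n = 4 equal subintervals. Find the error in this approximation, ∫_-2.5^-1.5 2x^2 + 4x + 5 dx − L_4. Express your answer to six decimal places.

-0.520833

Exact integral: ∫_-2.5^-1.5 f(x) dx ≈ 5.16666667.
L_4 = 5.6875.
Error ≈ 5.16666667 − 5.6875 ≈ -0.520833.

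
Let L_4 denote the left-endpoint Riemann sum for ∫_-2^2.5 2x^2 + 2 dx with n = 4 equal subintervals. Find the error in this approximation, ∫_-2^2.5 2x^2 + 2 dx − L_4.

Exact integral: ∫_-2^2.5 f(x) dx = 24.75.
L_4 = 24.1171875.
Error = 24.75 − 24.1171875 = 0.6328125.

0.6328125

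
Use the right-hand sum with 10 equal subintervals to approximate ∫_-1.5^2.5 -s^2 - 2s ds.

-12.84

Δs = (2.5 − (-1.5))/10 = 0.4.
Right endpoints: -1.1, -0.7, -0.3, 0.1, 0.5, 0.9, 1.3, 1.7, 2.1, 2.5.
f(-1.1) = 0.99, f(-0.7) = 0.91, f(-0.3) = 0.51, f(0.1) = -0.21, f(0.5) = -1.25, f(0.9) = -2.61, f(1.3) = -4.29, f(1.7) = -6.29, f(2.1) = -8.61, f(2.5) = -11.25.
Sum = Δs · [f(-1.1) + f(-0.7) + f(-0.3) + ...].
Sum = -12.84.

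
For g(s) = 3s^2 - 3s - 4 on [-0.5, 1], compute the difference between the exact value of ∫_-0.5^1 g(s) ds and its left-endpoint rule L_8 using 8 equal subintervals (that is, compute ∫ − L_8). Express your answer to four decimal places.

-0.2373

Exact integral: ∫_-0.5^1 g(s) ds = -6.
L_8 ≈ -5.762695.
Error ≈ -6 − (-5.762695) ≈ -0.2373.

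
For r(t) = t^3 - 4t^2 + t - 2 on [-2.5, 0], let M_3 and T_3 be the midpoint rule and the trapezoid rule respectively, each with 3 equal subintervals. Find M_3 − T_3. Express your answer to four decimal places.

3.3637

M_3 ≈ -37.602720.
T_3 ≈ -40.966435.
M_3 − T_3 ≈ 3.3637.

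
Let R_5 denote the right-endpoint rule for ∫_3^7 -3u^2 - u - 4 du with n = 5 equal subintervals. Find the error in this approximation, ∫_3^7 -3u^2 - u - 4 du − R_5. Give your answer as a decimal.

Exact integral: ∫_3^7 f(u) du = -352.
R_5 = -402.88.
Error = -352 − (-402.88) = 50.88.

50.88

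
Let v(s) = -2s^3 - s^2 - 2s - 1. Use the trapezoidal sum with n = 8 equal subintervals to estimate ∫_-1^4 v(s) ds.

-172.421875

Δs = (4 − (-1))/8 = 0.625.
v(-1) = 2, v(-0.375) = -0.28515625, v(0.25) = -1.59375, v(0.875) = -4.85546875, v(1.5) = -13, v(2.125) = -28.95703125, v(2.75) = -55.65625, v(3.375) = -96.02734375, v(4) = -153.
T_8 = (Δs/2)·[v(s_0) + 2v(s_1) + ... + 2v(s_{7}) + v(s_8)].
Sum = -172.421875.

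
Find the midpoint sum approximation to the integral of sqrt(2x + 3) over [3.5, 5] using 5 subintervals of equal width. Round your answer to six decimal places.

Δx = (5 − 3.5)/5 = 0.3.
Midpoints: 3.65, 3.95, 4.25, 4.55, 4.85.
f(3.65) ≈ 3.209361, f(3.95) ≈ 3.301515, f(4.25) ≈ 3.391165, f(4.55) ≈ 3.478505, f(4.85) ≈ 3.563706.
Sum = Δx · [f(3.65) + f(3.95) + f(4.25) + f(4.55) + f(4.85)].
Sum ≈ 5.083276.

5.083276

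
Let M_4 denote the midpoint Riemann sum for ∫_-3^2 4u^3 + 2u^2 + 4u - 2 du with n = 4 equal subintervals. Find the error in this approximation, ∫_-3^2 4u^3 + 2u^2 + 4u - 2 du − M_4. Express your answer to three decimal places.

Exact integral: ∫_-3^2 f(u) du ≈ -61.66667.
M_4 = -59.0625.
Error ≈ -61.66667 − (-59.0625) ≈ -2.604.

-2.604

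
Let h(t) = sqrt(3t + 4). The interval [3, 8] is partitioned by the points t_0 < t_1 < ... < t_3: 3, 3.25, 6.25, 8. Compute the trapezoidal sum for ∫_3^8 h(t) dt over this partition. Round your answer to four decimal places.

22.4344

Subinterval widths: 0.25, 3, 1.75.
h(3) ≈ 3.6056, h(3.25) ≈ 3.7081, h(6.25) ≈ 4.7697, h(8) ≈ 5.2915.
On each subinterval the trapezoid contributes (Δt_i/2)·[h(t_{i-1}) + h(t_i)].
Sum ≈ 22.4344.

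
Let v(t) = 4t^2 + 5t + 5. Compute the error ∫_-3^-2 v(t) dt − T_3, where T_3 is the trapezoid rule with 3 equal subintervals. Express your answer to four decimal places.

-0.0741

Exact integral: ∫_-3^-2 v(t) dt ≈ 17.833333.
T_3 ≈ 17.907407.
Error ≈ 17.833333 − 17.907407 ≈ -0.0741.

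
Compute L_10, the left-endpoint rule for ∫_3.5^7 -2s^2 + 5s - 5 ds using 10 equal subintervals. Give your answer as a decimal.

Δs = (7 − 3.5)/10 = 0.35.
Left endpoints: 3.5, 3.85, 4.2, 4.55, 4.9, 5.25, 5.6, 5.95, 6.3, 6.65.
f(3.5) = -12, f(3.85) = -15.395, f(4.2) = -19.28, f(4.55) = -23.655, f(4.9) = -28.52, f(5.25) = -33.875, f(5.6) = -39.72, f(5.95) = -46.055, f(6.3) = -52.88, f(6.65) = -60.195.
Sum = Δs · [f(3.5) + f(3.85) + f(4.2) + ...].
Sum = -116.05125.

-116.05125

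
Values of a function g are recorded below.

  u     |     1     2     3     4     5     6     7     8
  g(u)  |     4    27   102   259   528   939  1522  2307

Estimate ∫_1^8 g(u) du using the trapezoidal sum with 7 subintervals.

4532.5

Δu = 1.
T_7 = (1/2)·[4 + 2·27 + 2·102 + 2·259 + 2·528 + 2·939 + 2·1522 + 2307] = 4532.5.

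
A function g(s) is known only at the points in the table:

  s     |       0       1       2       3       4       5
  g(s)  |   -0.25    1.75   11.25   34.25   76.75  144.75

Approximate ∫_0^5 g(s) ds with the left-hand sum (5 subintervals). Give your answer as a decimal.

123.75

Δs = 1.
Sum = 1·[(-0.25) + 1.75 + 11.25 + 34.25 + 76.75] = 123.75.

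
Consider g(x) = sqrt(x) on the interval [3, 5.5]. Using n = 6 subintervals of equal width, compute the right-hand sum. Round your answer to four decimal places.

5.2616

Δx = (5.5 − 3)/6 = 5/12.
Right endpoints: 41/12, 23/6, 4.25, 14/3, 61/12, 5.5.
g(41/12) ≈ 1.8484, g(23/6) ≈ 1.9579, g(4.25) ≈ 2.0616, g(14/3) ≈ 2.1602, g(61/12) ≈ 2.2546, g(5.5) ≈ 2.3452.
Sum = Δx · [g(41/12) + g(23/6) + g(4.25) + ...].
Sum ≈ 5.2616.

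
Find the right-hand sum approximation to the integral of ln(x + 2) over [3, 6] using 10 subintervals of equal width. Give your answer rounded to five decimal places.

5.65828

Δx = (6 − 3)/10 = 0.3.
Right endpoints: 3.3, 3.6, 3.9, 4.2, 4.5, 4.8, 5.1, 5.4, 5.7, 6.
f(3.3) ≈ 1.66771, f(3.6) ≈ 1.72277, f(3.9) ≈ 1.77495, f(4.2) ≈ 1.82455, f(4.5) ≈ 1.87180, f(4.8) ≈ 1.91692, f(5.1) ≈ 1.96009, f(5.4) ≈ 2.00148, f(5.7) ≈ 2.04122, f(6) ≈ 2.07944.
Sum = Δx · [f(3.3) + f(3.6) + f(3.9) + ...].
Sum ≈ 5.65828.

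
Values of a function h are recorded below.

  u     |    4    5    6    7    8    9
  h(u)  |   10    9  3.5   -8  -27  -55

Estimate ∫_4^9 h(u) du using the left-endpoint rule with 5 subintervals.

-12.5

Δu = 1.
Sum = 1·[10 + 9 + 3.5 + (-8) + (-27)] = -12.5.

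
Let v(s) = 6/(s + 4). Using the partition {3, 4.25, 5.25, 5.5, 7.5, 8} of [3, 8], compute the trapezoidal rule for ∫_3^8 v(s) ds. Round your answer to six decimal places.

3.247002

Subinterval widths: 1.25, 1, 0.25, 2, 0.5.
v(3) = 6/7, v(4.25) = 8/11, v(5.25) = 24/37, v(5.5) = 12/19, v(7.5) = 12/23, v(8) = 0.5.
On each subinterval the trapezoid contributes (Δs_i/2)·[v(s_{i-1}) + v(s_i)].
Sum ≈ 3.247002.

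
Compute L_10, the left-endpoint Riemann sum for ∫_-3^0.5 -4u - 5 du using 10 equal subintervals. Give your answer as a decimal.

2.45

Δu = (0.5 − (-3))/10 = 0.35.
Left endpoints: -3, -2.65, -2.3, -1.95, -1.6, -1.25, -0.9, -0.55, -0.2, 0.15.
f(-3) = 7, f(-2.65) = 5.6, f(-2.3) = 4.2, f(-1.95) = 2.8, f(-1.6) = 1.4, f(-1.25) = 0, f(-0.9) = -1.4, f(-0.55) = -2.8, f(-0.2) = -4.2, f(0.15) = -5.6.
Sum = Δu · [f(-3) + f(-2.65) + f(-2.3) + ...].
Sum = 2.45.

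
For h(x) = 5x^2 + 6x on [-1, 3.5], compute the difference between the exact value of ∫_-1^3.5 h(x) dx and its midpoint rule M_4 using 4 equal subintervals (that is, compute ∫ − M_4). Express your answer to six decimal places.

2.373047

Exact integral: ∫_-1^3.5 h(x) dx = 106.875.
M_4 ≈ 104.50195312.
Error ≈ 106.875 − 104.50195312 ≈ 2.373047.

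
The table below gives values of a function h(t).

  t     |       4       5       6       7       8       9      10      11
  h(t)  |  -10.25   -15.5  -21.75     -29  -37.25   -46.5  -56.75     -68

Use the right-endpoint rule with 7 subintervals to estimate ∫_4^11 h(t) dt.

-274.75

Δt = 1.
Sum = 1·[(-15.5) + (-21.75) + (-29) + (-37.25) + (-46.5) + (-56.75) + (-68)] = -274.75.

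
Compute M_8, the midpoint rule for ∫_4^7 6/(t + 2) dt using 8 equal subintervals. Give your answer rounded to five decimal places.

Δt = (7 − 4)/8 = 0.375.
Midpoints: 4.1875, 4.5625, 4.9375, 5.3125, 5.6875, 6.0625, 6.4375, 6.8125.
f(4.1875) = 32/33, f(4.5625) = 32/35, f(4.9375) = 32/37, f(5.3125) = 32/39, f(5.6875) = 32/41, f(6.0625) = 32/43, f(6.4375) = 32/45, f(6.8125) = 32/47.
Sum = Δt · [f(4.1875) + f(4.5625) + f(4.9375) + ...].
Sum ≈ 2.43225.

2.43225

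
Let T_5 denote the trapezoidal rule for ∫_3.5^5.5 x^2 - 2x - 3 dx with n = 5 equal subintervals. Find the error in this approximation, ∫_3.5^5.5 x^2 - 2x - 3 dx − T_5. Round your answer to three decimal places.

Exact integral: ∫_3.5^5.5 f(x) dx ≈ 17.16667.
T_5 = 17.22.
Error ≈ 17.16667 − 17.22 ≈ -0.053.

-0.053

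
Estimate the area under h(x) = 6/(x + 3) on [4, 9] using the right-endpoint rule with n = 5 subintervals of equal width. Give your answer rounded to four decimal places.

3.0621

Δx = (9 − 4)/5 = 1.
Right endpoints: 5, 6, 7, 8, 9.
h(5) = 0.75, h(6) = 2/3, h(7) = 0.6, h(8) = 6/11, h(9) = 0.5.
Sum = Δx · [h(5) + h(6) + h(7) + h(8) + h(9)].
Sum ≈ 3.0621.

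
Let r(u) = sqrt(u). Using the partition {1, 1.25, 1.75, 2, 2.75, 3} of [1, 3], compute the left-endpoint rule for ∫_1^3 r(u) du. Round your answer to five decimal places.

Subinterval widths: 0.25, 0.5, 0.25, 0.75, 0.25.
Left endpoints: 1, 1.25, 1.75, 2, 2.75.
r(1) ≈ 1.00000, r(1.25) ≈ 1.11803, r(1.75) ≈ 1.32288, r(2) ≈ 1.41421, r(2.75) ≈ 1.65831.
Sum = Σ Δu_i · r(u_i).
Sum ≈ 2.61497.

2.61497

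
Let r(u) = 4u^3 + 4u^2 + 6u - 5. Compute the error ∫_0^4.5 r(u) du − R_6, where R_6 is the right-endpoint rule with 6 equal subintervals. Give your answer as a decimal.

Exact integral: ∫_0^4.5 r(u) du = 569.8125.
R_6 = 760.078125.
Error = 569.8125 − 760.078125 = -190.265625.

-190.265625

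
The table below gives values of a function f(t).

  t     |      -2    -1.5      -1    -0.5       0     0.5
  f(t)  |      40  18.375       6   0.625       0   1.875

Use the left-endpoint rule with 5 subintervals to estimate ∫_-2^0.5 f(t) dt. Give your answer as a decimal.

32.5

Δt = 0.5.
Sum = 0.5·[40 + 18.375 + 6 + 0.625 + 0] = 32.5.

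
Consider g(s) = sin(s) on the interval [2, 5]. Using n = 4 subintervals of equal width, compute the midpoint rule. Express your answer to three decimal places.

Δs = (5 − 2)/4 = 0.75.
Midpoints: 2.375, 3.125, 3.875, 4.625.
g(2.375) ≈ 0.694, g(3.125) ≈ 0.017, g(3.875) ≈ -0.669, g(4.625) ≈ -0.996.
Sum = Δs · [g(2.375) + g(3.125) + g(3.875) + g(4.625)].
Sum ≈ -0.716.

-0.716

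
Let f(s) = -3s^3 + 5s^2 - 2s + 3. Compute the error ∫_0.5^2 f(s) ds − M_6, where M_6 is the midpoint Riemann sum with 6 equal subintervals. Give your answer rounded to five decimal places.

Exact integral: ∫_0.5^2 f(s) ds = 1.921875.
M_6 ≈ 1.9707031.
Error ≈ 1.921875 − 1.9707031 ≈ -0.04883.

-0.04883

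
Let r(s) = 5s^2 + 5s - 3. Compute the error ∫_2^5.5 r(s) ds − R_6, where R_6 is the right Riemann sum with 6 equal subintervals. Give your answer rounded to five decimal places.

-44.37789

Exact integral: ∫_2^5.5 r(s) ds ≈ 319.0833333.
R_6 ≈ 363.4612269.
Error ≈ 319.0833333 − 363.4612269 ≈ -44.37789.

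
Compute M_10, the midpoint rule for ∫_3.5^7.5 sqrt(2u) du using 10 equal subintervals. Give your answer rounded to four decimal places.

13.1923

Δu = (7.5 − 3.5)/10 = 0.4.
Midpoints: 3.7, 4.1, 4.5, 4.9, 5.3, 5.7, 6.1, 6.5, 6.9, 7.3.
f(3.7) ≈ 2.7203, f(4.1) ≈ 2.8636, f(4.5) ≈ 3.0000, f(4.9) ≈ 3.1305, f(5.3) ≈ 3.2558, f(5.7) ≈ 3.3764, f(6.1) ≈ 3.4928, f(6.5) ≈ 3.6056, f(6.9) ≈ 3.7148, f(7.3) ≈ 3.8210.
Sum = Δu · [f(3.7) + f(4.1) + f(4.5) + ...].
Sum ≈ 13.1923.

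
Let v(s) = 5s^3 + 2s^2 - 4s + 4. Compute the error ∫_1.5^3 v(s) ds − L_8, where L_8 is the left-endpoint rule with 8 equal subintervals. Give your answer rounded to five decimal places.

11.46313

Exact integral: ∫_1.5^3 v(s) ds = 103.171875.
L_8 ≈ 91.7087402.
Error ≈ 103.171875 − 91.7087402 ≈ 11.46313.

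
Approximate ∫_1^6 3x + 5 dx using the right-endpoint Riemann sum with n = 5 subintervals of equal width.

85

Δx = (6 − 1)/5 = 1.
Right endpoints: 2, 3, 4, 5, 6.
f(2) = 11, f(3) = 14, f(4) = 17, f(5) = 20, f(6) = 23.
Sum = Δx · [f(2) + f(3) + f(4) + f(5) + f(6)].
Sum = 85.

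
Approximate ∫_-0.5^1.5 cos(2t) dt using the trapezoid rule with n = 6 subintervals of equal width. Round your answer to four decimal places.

Δt = (1.5 − (-0.5))/6 = 1/3.
f(-0.5) ≈ 0.5403, f(-1/6) ≈ 0.9450, f(1/6) ≈ 0.9450, f(0.5) ≈ 0.5403, f(5/6) ≈ -0.0957, f(7/6) ≈ -0.6908, f(1.5) ≈ -0.9900.
T_6 = (Δt/2)·[f(t_0) + 2f(t_1) + ... + 2f(t_{5}) + f(t_6)].
Sum ≈ 0.4730.

0.4730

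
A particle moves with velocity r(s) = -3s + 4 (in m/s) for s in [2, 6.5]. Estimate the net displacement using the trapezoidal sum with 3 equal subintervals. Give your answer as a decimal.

-39.375

Δs = (6.5 − 2)/3 = 1.5.
r(2) = -2, r(3.5) = -6.5, r(5) = -11, r(6.5) = -15.5.
T_3 = (Δs/2)·[r(s_0) + 2r(s_1) + 2r(s_2) + r(s_3)].
Sum = -39.375.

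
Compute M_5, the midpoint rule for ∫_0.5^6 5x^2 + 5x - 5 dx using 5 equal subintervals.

418.89375

Δx = (6 − 0.5)/5 = 1.1.
Midpoints: 1.05, 2.15, 3.25, 4.35, 5.45.
f(1.05) = 5.7625, f(2.15) = 28.8625, f(3.25) = 64.0625, f(4.35) = 111.3625, f(5.45) = 170.7625.
Sum = Δx · [f(1.05) + f(2.15) + f(3.25) + f(4.35) + f(5.45)].
Sum = 418.89375.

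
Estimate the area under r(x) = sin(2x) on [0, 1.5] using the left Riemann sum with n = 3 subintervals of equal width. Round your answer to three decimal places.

0.875

Δx = (1.5 − 0)/3 = 0.5.
Left endpoints: 0, 0.5, 1.
r(0) ≈ 0.000, r(0.5) ≈ 0.841, r(1) ≈ 0.909.
Sum = Δx · [r(0) + r(0.5) + r(1)].
Sum ≈ 0.875.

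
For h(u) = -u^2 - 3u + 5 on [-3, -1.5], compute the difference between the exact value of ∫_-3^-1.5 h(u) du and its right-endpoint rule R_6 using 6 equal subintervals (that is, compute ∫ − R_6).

Exact integral: ∫_-3^-1.5 h(u) du = 9.75.
R_6 = 10.015625.
Error = 9.75 − 10.015625 = -0.265625.

-0.265625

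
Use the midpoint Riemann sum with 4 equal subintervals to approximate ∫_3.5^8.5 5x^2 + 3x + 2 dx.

Δx = (8.5 − 3.5)/4 = 1.25.
Midpoints: 4.125, 5.375, 6.625, 7.875.
f(4.125) = 99.453125, f(5.375) = 162.578125, f(6.625) = 241.328125, f(7.875) = 335.703125.
Sum = Δx · [f(4.125) + f(5.375) + f(6.625) + f(7.875)].
Sum = 1048.828125.

1048.828125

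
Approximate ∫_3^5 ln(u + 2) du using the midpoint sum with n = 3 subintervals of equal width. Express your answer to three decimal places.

Δu = (5 − 3)/3 = 2/3.
Midpoints: 10/3, 4, 14/3.
f(10/3) ≈ 1.674, f(4) ≈ 1.792, f(14/3) ≈ 1.897.
Sum = Δu · [f(10/3) + f(4) + f(14/3)].
Sum ≈ 3.575.

3.575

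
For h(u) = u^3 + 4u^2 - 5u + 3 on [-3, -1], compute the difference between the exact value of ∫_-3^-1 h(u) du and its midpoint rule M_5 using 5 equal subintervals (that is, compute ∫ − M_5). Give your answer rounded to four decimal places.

Exact integral: ∫_-3^-1 h(u) du ≈ 40.666667.
M_5 = 40.72.
Error ≈ 40.666667 − 40.72 ≈ -0.0533.

-0.0533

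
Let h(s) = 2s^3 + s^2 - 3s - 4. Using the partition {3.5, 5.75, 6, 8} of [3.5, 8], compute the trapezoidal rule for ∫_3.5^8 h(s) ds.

2145.7265625

Subinterval widths: 2.25, 0.25, 2.
h(3.5) = 83.5, h(5.75) = 392.03125, h(6) = 446, h(8) = 1060.
On each subinterval the trapezoid contributes (Δs_i/2)·[h(s_{i-1}) + h(s_i)].
Sum = 2145.7265625.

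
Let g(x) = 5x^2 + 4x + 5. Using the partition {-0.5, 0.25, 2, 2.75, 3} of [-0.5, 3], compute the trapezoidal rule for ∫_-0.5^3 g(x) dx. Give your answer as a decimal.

85.390625

Subinterval widths: 0.75, 1.75, 0.75, 0.25.
g(-0.5) = 4.25, g(0.25) = 6.3125, g(2) = 33, g(2.75) = 53.8125, g(3) = 62.
On each subinterval the trapezoid contributes (Δx_i/2)·[g(x_{i-1}) + g(x_i)].
Sum = 85.390625.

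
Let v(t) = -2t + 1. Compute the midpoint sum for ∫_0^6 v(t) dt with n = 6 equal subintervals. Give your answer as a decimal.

-30

Δt = (6 − 0)/6 = 1.
Midpoints: 0.5, 1.5, 2.5, 3.5, 4.5, 5.5.
v(0.5) = 0, v(1.5) = -2, v(2.5) = -4, v(3.5) = -6, v(4.5) = -8, v(5.5) = -10.
Sum = Δt · [v(0.5) + v(1.5) + v(2.5) + ...].
Sum = -30.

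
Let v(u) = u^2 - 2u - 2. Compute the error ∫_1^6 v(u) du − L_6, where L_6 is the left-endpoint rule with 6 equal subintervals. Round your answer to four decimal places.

9.8380

Exact integral: ∫_1^6 v(u) du ≈ 26.666667.
L_6 ≈ 16.828704.
Error ≈ 26.666667 − 16.828704 ≈ 9.8380.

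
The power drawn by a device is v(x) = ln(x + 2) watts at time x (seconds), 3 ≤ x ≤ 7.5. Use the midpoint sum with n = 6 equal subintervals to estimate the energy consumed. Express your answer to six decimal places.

8.842298

Δx = (7.5 − 3)/6 = 0.75.
Midpoints: 3.375, 4.125, 4.875, 5.625, 6.375, 7.125.
v(3.375) ≈ 1.681759, v(4.125) ≈ 1.812379, v(4.875) ≈ 1.927892, v(5.625) ≈ 2.031432, v(6.375) ≈ 2.125251, v(7.125) ≈ 2.211018.
Sum = Δx · [v(3.375) + v(4.125) + v(4.875) + ...].
Sum ≈ 8.842298.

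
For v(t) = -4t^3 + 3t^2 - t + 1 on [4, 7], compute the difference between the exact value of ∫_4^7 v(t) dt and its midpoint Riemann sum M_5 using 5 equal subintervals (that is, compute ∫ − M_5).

Exact integral: ∫_4^7 v(t) dt = -1879.5.
M_5 = -1873.83.
Error = -1879.5 − (-1873.83) = -5.67.

-5.67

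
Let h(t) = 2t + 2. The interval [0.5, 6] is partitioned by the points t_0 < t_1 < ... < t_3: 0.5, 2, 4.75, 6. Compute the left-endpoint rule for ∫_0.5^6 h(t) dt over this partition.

35.375

Subinterval widths: 1.5, 2.75, 1.25.
Left endpoints: 0.5, 2, 4.75.
h(0.5) = 3, h(2) = 6, h(4.75) = 11.5.
Sum = Σ Δt_i · h(t_i).
Sum = 35.375.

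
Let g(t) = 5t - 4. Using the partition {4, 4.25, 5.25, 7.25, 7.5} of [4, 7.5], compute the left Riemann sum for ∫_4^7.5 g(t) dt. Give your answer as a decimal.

Subinterval widths: 0.25, 1, 2, 0.25.
Left endpoints: 4, 4.25, 5.25, 7.25.
g(4) = 16, g(4.25) = 17.25, g(5.25) = 22.25, g(7.25) = 32.25.
Sum = Σ Δt_i · g(t_i).
Sum = 73.8125.

73.8125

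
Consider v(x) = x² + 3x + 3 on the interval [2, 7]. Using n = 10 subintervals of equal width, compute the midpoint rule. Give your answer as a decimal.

194.0625

Δx = (7 − 2)/10 = 0.5.
Midpoints: 2.25, 2.75, 3.25, 3.75, 4.25, 4.75, 5.25, 5.75, 6.25, 6.75.
v(2.25) = 14.8125, v(2.75) = 18.8125, v(3.25) = 23.3125, v(3.75) = 28.3125, v(4.25) = 33.8125, v(4.75) = 39.8125, v(5.25) = 46.3125, v(5.75) = 53.3125, v(6.25) = 60.8125, v(6.75) = 68.8125.
Sum = Δx · [v(2.25) + v(2.75) + v(3.25) + ...].
Sum = 194.0625.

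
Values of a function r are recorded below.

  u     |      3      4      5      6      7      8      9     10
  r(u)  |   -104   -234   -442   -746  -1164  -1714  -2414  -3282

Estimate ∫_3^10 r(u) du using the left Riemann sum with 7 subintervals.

Δu = 1.
Sum = 1·[(-104) + (-234) + (-442) + (-746) + (-1164) + (-1714) + (-2414)] = -6818.

-6818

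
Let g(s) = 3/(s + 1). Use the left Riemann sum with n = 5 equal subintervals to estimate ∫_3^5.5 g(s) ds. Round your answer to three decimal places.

Δs = (5.5 − 3)/5 = 0.5.
Left endpoints: 3, 3.5, 4, 4.5, 5.
g(3) = 0.75, g(3.5) = 2/3, g(4) = 0.6, g(4.5) = 6/11, g(5) = 0.5.
Sum = Δs · [g(3) + g(3.5) + g(4) + g(4.5) + g(5)].
Sum ≈ 1.531.

1.531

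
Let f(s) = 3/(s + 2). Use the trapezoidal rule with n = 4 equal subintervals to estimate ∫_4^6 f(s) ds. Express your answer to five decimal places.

0.86380

Δs = (6 − 4)/4 = 0.5.
f(4) = 0.5, f(4.5) = 6/13, f(5) = 3/7, f(5.5) = 0.4, f(6) = 0.375.
T_4 = (Δs/2)·[f(s_0) + 2f(s_1) + 2f(s_2) + 2f(s_3) + f(s_4)].
Sum ≈ 0.86380.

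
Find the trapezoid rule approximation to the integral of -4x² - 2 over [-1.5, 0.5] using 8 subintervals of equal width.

Δx = (0.5 − (-1.5))/8 = 0.25.
f(-1.5) = -11, f(-1.25) = -8.25, f(-1) = -6, f(-0.75) = -4.25, f(-0.5) = -3, f(-0.25) = -2.25, f(0) = -2, f(0.25) = -2.25, f(0.5) = -3.
T_8 = (Δx/2)·[f(x_0) + 2f(x_1) + ... + 2f(x_{7}) + f(x_8)].
Sum = -8.75.

-8.75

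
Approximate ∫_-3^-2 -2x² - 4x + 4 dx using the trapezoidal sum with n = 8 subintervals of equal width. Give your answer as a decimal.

Δx = (-2 − (-3))/8 = 0.125.
f(-3) = -2, f(-2.875) = -1.03125, f(-2.75) = -0.125, f(-2.625) = 0.71875, f(-2.5) = 1.5, f(-2.375) = 2.21875, f(-2.25) = 2.875, f(-2.125) = 3.46875, f(-2) = 4.
T_8 = (Δx/2)·[f(x_0) + 2f(x_1) + ... + 2f(x_{7}) + f(x_8)].
Sum = 1.328125.

1.328125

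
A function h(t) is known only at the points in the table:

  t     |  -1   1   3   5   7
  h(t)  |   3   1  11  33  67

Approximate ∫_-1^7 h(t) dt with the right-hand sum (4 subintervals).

Δt = 2.
Sum = 2·[1 + 11 + 33 + 67] = 224.

224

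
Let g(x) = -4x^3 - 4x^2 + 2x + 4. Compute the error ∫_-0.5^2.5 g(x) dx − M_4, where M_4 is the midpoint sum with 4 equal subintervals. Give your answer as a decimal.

Exact integral: ∫_-0.5^2.5 g(x) dx = -42.
M_4 = -39.75.
Error = -42 − (-39.75) = -2.25.

-2.25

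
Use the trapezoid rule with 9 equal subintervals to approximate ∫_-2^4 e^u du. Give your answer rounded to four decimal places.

56.4652

Δu = (4 − (-2))/9 = 2/3.
f(-2) ≈ 0.1353, f(-4/3) ≈ 0.2636, f(-2/3) ≈ 0.5134, f(0) ≈ 1.0000, f(2/3) ≈ 1.9477, f(4/3) ≈ 3.7937, f(2) ≈ 7.3891, f(8/3) ≈ 14.3919, f(10/3) ≈ 28.0316, f(4) ≈ 54.5982.
T_9 = (Δu/2)·[f(u_0) + 2f(u_1) + ... + 2f(u_{8}) + f(u_9)].
Sum ≈ 56.4652.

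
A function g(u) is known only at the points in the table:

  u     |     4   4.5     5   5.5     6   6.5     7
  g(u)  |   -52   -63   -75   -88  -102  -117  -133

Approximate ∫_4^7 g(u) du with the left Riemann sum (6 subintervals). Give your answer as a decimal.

Δu = 0.5.
Sum = 0.5·[(-52) + (-63) + (-75) + (-88) + (-102) + (-117)] = -248.5.

-248.5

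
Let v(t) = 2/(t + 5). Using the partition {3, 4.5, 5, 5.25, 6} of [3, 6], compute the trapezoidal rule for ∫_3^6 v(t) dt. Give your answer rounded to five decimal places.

0.63877

Subinterval widths: 1.5, 0.5, 0.25, 0.75.
v(3) = 0.25, v(4.5) = 4/19, v(5) = 0.2, v(5.25) = 8/41, v(6) = 2/11.
On each subinterval the trapezoid contributes (Δt_i/2)·[v(t_{i-1}) + v(t_i)].
Sum ≈ 0.63877.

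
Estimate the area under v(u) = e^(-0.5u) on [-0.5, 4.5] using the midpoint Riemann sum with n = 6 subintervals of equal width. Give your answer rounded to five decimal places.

Δu = (4.5 − (-0.5))/6 = 5/6.
Midpoints: -1/12, 0.75, 19/12, 29/12, 3.25, 49/12.
v(-1/12) ≈ 1.04255, v(0.75) ≈ 0.68729, v(19/12) ≈ 0.45309, v(29/12) ≈ 0.29869, v(3.25) ≈ 0.19691, v(49/12) ≈ 0.12981.
Sum = Δu · [v(-1/12) + v(0.75) + v(19/12) + ...].
Sum ≈ 2.34029.

2.34029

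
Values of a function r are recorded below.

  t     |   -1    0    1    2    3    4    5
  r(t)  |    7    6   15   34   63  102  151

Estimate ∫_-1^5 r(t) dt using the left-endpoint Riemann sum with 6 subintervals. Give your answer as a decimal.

Δt = 1.
Sum = 1·[7 + 6 + 15 + 34 + 63 + 102] = 227.

227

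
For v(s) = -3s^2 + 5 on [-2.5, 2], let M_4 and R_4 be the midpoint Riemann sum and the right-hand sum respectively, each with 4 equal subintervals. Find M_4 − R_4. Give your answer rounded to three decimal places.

0.475

M_4 ≈ 0.29883.
R_4 = -0.17578125.
M_4 − R_4 ≈ 0.475.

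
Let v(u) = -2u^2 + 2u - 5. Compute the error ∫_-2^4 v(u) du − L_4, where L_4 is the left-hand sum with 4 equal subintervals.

-4.5

Exact integral: ∫_-2^4 v(u) du = -66.
L_4 = -61.5.
Error = -66 − (-61.5) = -4.5.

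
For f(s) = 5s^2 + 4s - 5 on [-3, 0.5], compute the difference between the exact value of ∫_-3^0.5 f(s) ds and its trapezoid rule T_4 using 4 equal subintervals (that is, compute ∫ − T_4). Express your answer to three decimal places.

Exact integral: ∫_-3^0.5 f(s) ds ≈ 10.20833.
T_4 = 12.44140625.
Error ≈ 10.20833 − 12.44140625 ≈ -2.233.

-2.233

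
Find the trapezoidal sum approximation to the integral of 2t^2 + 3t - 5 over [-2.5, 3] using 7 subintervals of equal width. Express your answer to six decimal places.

Δt = (3 − (-2.5))/7 = 11/14.
f(-2.5) = 0, f(-12/7) = -209/49, f(-13/14) = -297/49, f(-1/7) = -264/49, f(9/14) = -110/49, f(10/7) = 165/49, f(31/14) = 561/49, f(3) = 22.
T_7 = (Δt/2)·[f(t_0) + 2f(t_1) + ... + 2f(t_{6}) + f(t_7)].
Sum ≈ 6.173469.

6.173469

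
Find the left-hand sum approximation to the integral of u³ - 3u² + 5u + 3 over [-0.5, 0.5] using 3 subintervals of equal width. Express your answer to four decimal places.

1.8194

Δu = (0.5 − (-0.5))/3 = 1/3.
Left endpoints: -0.5, -1/6, 1/6.
f(-0.5) = -0.375, f(-1/6) = 449/216, f(1/6) = 811/216.
Sum = Δu · [f(-0.5) + f(-1/6) + f(1/6)].
Sum ≈ 1.8194.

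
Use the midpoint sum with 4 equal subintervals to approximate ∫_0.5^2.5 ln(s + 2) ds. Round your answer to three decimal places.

Δs = (2.5 − 0.5)/4 = 0.5.
Midpoints: 0.75, 1.25, 1.75, 2.25.
f(0.75) ≈ 1.012, f(1.25) ≈ 1.179, f(1.75) ≈ 1.322, f(2.25) ≈ 1.447.
Sum = Δs · [f(0.75) + f(1.25) + f(1.75) + f(2.25)].
Sum ≈ 2.479.

2.479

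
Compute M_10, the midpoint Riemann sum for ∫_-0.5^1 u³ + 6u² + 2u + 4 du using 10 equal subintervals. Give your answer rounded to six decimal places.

9.215391

Δu = (1 − (-0.5))/10 = 0.15.
Midpoints: -0.425, -0.275, -0.125, 0.025, 0.175, 0.325, 0.475, 0.625, 0.775, 0.925.
f(-0.425) = 266047/64000, f(-0.275) = 248509/64000, f(-0.125) = 1967/512, f(0.025) = 259441/64000, f(0.175) = 290503/64000, f(0.325) = 340357/64000, f(0.475) = 410299/64000, f(0.625) = 4013/512, f(0.775) = 615631/64000, f(0.925) = 753613/64000.
Sum = Δu · [f(-0.425) + f(-0.275) + f(-0.125) + ...].
Sum ≈ 9.215391.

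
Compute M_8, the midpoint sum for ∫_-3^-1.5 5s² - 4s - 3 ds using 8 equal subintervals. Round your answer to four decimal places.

Δs = (-1.5 − (-3))/8 = 0.1875.
Midpoints: -2.90625, -2.71875, -2.53125, -2.34375, -2.15625, -1.96875, -1.78125, -1.59375.
f(-2.90625) = 52077/1024, f(-2.71875) = 45909/1024, f(-2.53125) = 40101/1024, f(-2.34375) = 34653/1024, f(-2.15625) = 29565/1024, f(-1.96875) = 24837/1024, f(-1.78125) = 20469/1024, f(-1.59375) = 16461/1024.
Sum = Δs · [f(-2.90625) + f(-2.71875) + f(-2.53125) + ...].
Sum ≈ 48.3530.

48.3530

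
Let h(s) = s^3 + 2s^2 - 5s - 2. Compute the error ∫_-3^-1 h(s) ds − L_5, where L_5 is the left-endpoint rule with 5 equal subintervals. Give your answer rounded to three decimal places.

Exact integral: ∫_-3^-1 h(s) ds ≈ 13.33333.
L_5 = 13.12.
Error ≈ 13.33333 − 13.12 ≈ 0.213.

0.213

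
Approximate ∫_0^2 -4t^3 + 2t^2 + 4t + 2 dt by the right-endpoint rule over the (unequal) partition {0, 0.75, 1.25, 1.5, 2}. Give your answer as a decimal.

-2.765625

Subinterval widths: 0.75, 0.5, 0.25, 0.5.
Right endpoints: 0.75, 1.25, 1.5, 2.
f(0.75) = 4.4375, f(1.25) = 2.3125, f(1.5) = -1, f(2) = -14.
Sum = Σ Δt_i · f(t_i).
Sum = -2.765625.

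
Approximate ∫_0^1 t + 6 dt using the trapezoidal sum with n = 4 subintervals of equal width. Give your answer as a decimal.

6.5

Δt = (1 − 0)/4 = 0.25.
f(0) = 6, f(0.25) = 6.25, f(0.5) = 6.5, f(0.75) = 6.75, f(1) = 7.
T_4 = (Δt/2)·[f(t_0) + 2f(t_1) + 2f(t_2) + 2f(t_3) + f(t_4)].
Sum = 6.5.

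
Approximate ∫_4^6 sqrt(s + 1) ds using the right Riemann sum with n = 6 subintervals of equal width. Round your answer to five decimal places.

Δs = (6 − 4)/6 = 1/3.
Right endpoints: 13/3, 14/3, 5, 16/3, 17/3, 6.
f(13/3) ≈ 2.30940, f(14/3) ≈ 2.38048, f(5) ≈ 2.44949, f(16/3) ≈ 2.51661, f(17/3) ≈ 2.58199, f(6) ≈ 2.64575.
Sum = Δs · [f(13/3) + f(14/3) + f(5) + ...].
Sum ≈ 4.96124.

4.96124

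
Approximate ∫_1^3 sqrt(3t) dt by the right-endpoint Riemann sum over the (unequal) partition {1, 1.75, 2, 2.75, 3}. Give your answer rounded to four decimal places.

Subinterval widths: 0.75, 0.25, 0.75, 0.25.
Right endpoints: 1.75, 2, 2.75, 3.
f(1.75) ≈ 2.2913, f(2) ≈ 2.4495, f(2.75) ≈ 2.8723, f(3) ≈ 3.0000.
Sum = Σ Δt_i · f(t_i).
Sum ≈ 5.2350.

5.2350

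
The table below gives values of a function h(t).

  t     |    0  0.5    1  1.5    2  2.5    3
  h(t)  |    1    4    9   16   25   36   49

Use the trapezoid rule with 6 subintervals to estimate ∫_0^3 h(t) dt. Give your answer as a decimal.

57.5

Δt = 0.5.
T_6 = (0.5/2)·[1 + 2·4 + 2·9 + 2·16 + 2·25 + 2·36 + 49] = 57.5.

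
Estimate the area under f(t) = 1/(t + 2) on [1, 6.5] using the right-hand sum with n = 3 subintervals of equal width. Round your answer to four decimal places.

Δt = (6.5 − 1)/3 = 11/6.
Right endpoints: 17/6, 14/3, 6.5.
f(17/6) = 6/29, f(14/3) = 0.15, f(6.5) = 2/17.
Sum = Δt · [f(17/6) + f(14/3) + f(6.5)].
Sum ≈ 0.8700.

0.8700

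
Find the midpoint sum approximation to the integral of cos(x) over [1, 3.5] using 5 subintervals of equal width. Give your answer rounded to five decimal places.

Δx = (3.5 − 1)/5 = 0.5.
Midpoints: 1.25, 1.75, 2.25, 2.75, 3.25.
f(1.25) ≈ 0.31532, f(1.75) ≈ -0.17825, f(2.25) ≈ -0.62817, f(2.75) ≈ -0.92430, f(3.25) ≈ -0.99413.
Sum = Δx · [f(1.25) + f(1.75) + f(2.25) + f(2.75) + f(3.25)].
Sum ≈ -1.20476.

-1.20476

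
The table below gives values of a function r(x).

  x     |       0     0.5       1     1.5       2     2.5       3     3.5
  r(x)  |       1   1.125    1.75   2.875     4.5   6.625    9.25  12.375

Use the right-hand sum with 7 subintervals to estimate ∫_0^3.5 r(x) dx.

19.25

Δx = 0.5.
Sum = 0.5·[1.125 + 1.75 + 2.875 + 4.5 + 6.625 + 9.25 + 12.375] = 19.25.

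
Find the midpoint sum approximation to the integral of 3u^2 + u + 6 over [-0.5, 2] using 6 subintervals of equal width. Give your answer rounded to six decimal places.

24.891493

Δu = (2 − (-0.5))/6 = 5/12.
Midpoints: -7/24, 0.125, 13/24, 23/24, 1.375, 43/24.
f(-7/24) = 1145/192, f(0.125) = 6.171875, f(13/24) = 7.421875, f(23/24) = 1865/192, f(1.375) = 13.046875, f(43/24) = 17.421875.
Sum = Δu · [f(-7/24) + f(0.125) + f(13/24) + ...].
Sum ≈ 24.891493.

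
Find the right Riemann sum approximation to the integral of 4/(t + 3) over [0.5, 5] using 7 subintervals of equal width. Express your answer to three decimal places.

Δt = (5 − 0.5)/7 = 9/14.
Right endpoints: 8/7, 25/14, 17/7, 43/14, 26/7, 61/14, 5.
f(8/7) = 28/29, f(25/14) = 56/67, f(17/7) = 14/19, f(43/14) = 56/85, f(26/7) = 28/47, f(61/14) = 56/103, f(5) = 0.5.
Sum = Δt · [f(8/7) + f(25/14) + f(17/7) + ...].
Sum ≈ 3.109.

3.109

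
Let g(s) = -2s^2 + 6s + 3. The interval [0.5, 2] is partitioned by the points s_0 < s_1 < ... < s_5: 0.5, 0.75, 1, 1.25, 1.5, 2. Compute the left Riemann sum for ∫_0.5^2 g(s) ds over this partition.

Subinterval widths: 0.25, 0.25, 0.25, 0.25, 0.5.
Left endpoints: 0.5, 0.75, 1, 1.25, 1.5.
g(0.5) = 5.5, g(0.75) = 6.375, g(1) = 7, g(1.25) = 7.375, g(1.5) = 7.5.
Sum = Σ Δs_i · g(s_i).
Sum = 10.3125.

10.3125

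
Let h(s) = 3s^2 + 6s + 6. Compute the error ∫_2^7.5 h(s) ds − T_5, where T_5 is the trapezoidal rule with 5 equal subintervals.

Exact integral: ∫_2^7.5 h(s) ds = 603.625.
T_5 = 606.9525.
Error = 603.625 − 606.9525 = -3.3275.

-3.3275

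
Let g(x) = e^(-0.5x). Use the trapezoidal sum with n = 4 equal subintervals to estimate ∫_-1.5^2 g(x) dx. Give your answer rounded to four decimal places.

Δx = (2 − (-1.5))/4 = 0.875.
g(-1.5) ≈ 2.1170, g(-0.625) ≈ 1.3668, g(0.25) ≈ 0.8825, g(1.125) ≈ 0.5698, g(2) ≈ 0.3679.
T_4 = (Δx/2)·[g(x_0) + 2g(x_1) + 2g(x_2) + 2g(x_3) + g(x_4)].
Sum ≈ 3.5539.

3.5539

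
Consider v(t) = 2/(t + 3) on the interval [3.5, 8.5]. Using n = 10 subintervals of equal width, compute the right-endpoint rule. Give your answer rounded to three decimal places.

Δt = (8.5 − 3.5)/10 = 0.5.
Right endpoints: 4, 4.5, 5, 5.5, 6, 6.5, 7, 7.5, 8, 8.5.
v(4) = 2/7, v(4.5) = 4/15, v(5) = 0.25, v(5.5) = 4/17, v(6) = 2/9, v(6.5) = 4/19, v(7) = 0.2, v(7.5) = 4/21, v(8) = 2/11, v(8.5) = 4/23.
Sum = Δt · [v(4) + v(4.5) + v(5) + ...].
Sum ≈ 1.108.

1.108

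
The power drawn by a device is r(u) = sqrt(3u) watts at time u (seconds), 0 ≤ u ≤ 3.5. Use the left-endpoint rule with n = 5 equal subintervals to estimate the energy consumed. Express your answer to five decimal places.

Δu = (3.5 − 0)/5 = 0.7.
Left endpoints: 0, 0.7, 1.4, 2.1, 2.8.
r(0) ≈ 0.00000, r(0.7) ≈ 1.44914, r(1.4) ≈ 2.04939, r(2.1) ≈ 2.50998, r(2.8) ≈ 2.89828.
Sum = Δu · [r(0) + r(0.7) + r(1.4) + r(2.1) + r(2.8)].
Sum ≈ 6.23475.

6.23475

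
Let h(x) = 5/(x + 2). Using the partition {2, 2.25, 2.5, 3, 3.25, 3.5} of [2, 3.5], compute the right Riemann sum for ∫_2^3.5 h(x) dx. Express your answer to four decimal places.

Subinterval widths: 0.25, 0.25, 0.5, 0.25, 0.25.
Right endpoints: 2.25, 2.5, 3, 3.25, 3.5.
h(2.25) = 20/17, h(2.5) = 10/9, h(3) = 1, h(3.25) = 20/21, h(3.5) = 10/11.
Sum = Σ Δx_i · h(x_i).
Sum ≈ 1.5373.

1.5373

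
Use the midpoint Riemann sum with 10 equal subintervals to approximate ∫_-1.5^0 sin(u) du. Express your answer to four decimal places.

Δu = (0 − (-1.5))/10 = 0.15.
Midpoints: -1.425, -1.275, -1.125, -0.975, -0.825, -0.675, -0.525, -0.375, -0.225, -0.075.
f(-1.425) ≈ -0.9894, f(-1.275) ≈ -0.9566, f(-1.125) ≈ -0.9023, f(-0.975) ≈ -0.8277, f(-0.825) ≈ -0.7345, f(-0.675) ≈ -0.6249, f(-0.525) ≈ -0.5012, f(-0.375) ≈ -0.3663, f(-0.225) ≈ -0.2231, f(-0.075) ≈ -0.0749.
Sum = Δu · [f(-1.425) + f(-1.275) + f(-1.125) + ...].
Sum ≈ -0.9301.

-0.9301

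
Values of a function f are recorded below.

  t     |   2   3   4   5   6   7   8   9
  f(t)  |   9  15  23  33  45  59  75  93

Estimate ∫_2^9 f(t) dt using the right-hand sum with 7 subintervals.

Δt = 1.
Sum = 1·[15 + 23 + 33 + 45 + 59 + 75 + 93] = 343.

343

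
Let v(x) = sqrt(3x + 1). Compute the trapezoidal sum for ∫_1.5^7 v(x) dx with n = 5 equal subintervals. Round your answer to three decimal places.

20.033

Δx = (7 − 1.5)/5 = 1.1.
v(1.5) ≈ 2.345, v(2.6) ≈ 2.966, v(3.7) ≈ 3.479, v(4.8) ≈ 3.924, v(5.9) ≈ 4.324, v(7) ≈ 4.690.
T_5 = (Δx/2)·[v(x_0) + 2v(x_1) + ... + 2v(x_{4}) + v(x_5)].
Sum ≈ 20.033.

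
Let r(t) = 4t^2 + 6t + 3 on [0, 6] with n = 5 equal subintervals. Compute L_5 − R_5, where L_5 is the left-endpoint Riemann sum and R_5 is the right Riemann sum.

-216

L_5 = 311.76.
R_5 = 527.76.
L_5 − R_5 = -216.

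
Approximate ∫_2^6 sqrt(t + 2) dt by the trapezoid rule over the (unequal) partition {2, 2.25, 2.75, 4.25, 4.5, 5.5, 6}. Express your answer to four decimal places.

9.7445

Subinterval widths: 0.25, 0.5, 1.5, 0.25, 1, 0.5.
f(2) ≈ 2.0000, f(2.25) ≈ 2.0616, f(2.75) ≈ 2.1794, f(4.25) ≈ 2.5000, f(4.5) ≈ 2.5495, f(5.5) ≈ 2.7386, f(6) ≈ 2.8284.
On each subinterval the trapezoid contributes (Δt_i/2)·[f(t_{i-1}) + f(t_i)].
Sum ≈ 9.7445.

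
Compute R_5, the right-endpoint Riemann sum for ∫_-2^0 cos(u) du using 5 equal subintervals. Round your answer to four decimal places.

Δu = (0 − (-2))/5 = 0.4.
Right endpoints: -1.6, -1.2, -0.8, -0.4, 0.
f(-1.6) ≈ -0.0292, f(-1.2) ≈ 0.3624, f(-0.8) ≈ 0.6967, f(-0.4) ≈ 0.9211, f(0) ≈ 1.0000.
Sum = Δu · [f(-1.6) + f(-1.2) + f(-0.8) + f(-0.4) + f(0)].
Sum ≈ 1.1804.

1.1804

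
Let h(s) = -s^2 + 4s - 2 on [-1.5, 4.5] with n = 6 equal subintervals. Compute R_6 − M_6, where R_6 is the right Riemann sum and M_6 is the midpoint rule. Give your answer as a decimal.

R_6 = -5.5.
M_6 = -7.
R_6 − M_6 = 1.5.

1.5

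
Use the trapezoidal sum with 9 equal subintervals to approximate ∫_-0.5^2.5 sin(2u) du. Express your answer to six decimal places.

0.123532

Δu = (2.5 − (-0.5))/9 = 1/3.
f(-0.5) ≈ -0.841471, f(-1/6) ≈ -0.327195, f(1/6) ≈ 0.327195, f(0.5) ≈ 0.841471, f(5/6) ≈ 0.995408, f(7/6) ≈ 0.723086, f(1.5) ≈ 0.141120, f(11/6) ≈ -0.501277, f(13/6) ≈ -0.929015, f(2.5) ≈ -0.958924.
T_9 = (Δu/2)·[f(u_0) + 2f(u_1) + ... + 2f(u_{8}) + f(u_9)].
Sum ≈ 0.123532.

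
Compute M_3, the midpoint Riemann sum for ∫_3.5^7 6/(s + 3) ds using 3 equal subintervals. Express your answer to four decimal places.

Δs = (7 − 3.5)/3 = 7/6.
Midpoints: 49/12, 5.25, 77/12.
f(49/12) = 72/85, f(5.25) = 8/11, f(77/12) = 72/113.
Sum = Δs · [f(49/12) + f(5.25) + f(77/12)].
Sum ≈ 2.5801.

2.5801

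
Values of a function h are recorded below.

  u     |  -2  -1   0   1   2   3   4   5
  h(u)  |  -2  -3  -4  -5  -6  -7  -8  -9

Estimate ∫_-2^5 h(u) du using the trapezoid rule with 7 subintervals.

-38.5

Δu = 1.
T_7 = (1/2)·[(-2) + 2·(-3) + 2·(-4) + 2·(-5) + 2·(-6) + 2·(-7) + 2·(-8) + (-9)] = -38.5.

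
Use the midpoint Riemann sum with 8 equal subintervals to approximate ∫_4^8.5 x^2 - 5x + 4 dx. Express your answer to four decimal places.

60.6313

Δx = (8.5 − 4)/8 = 0.5625.
Midpoints: 4.28125, 4.84375, 5.40625, 5.96875, 6.53125, 7.09375, 7.65625, 8.21875.
f(4.28125) = 945/1024, f(4.84375) = 3321/1024, f(5.40625) = 6345/1024, f(5.96875) = 10017/1024, f(6.53125) = 14337/1024, f(7.09375) = 19305/1024, f(7.65625) = 24921/1024, f(8.21875) = 31185/1024.
Sum = Δx · [f(4.28125) + f(4.84375) + f(5.40625) + ...].
Sum ≈ 60.6313.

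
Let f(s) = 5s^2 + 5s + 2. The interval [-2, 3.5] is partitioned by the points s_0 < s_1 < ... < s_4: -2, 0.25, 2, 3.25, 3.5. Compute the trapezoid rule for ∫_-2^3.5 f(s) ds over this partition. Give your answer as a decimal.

132.015625

Subinterval widths: 2.25, 1.75, 1.25, 0.25.
f(-2) = 12, f(0.25) = 3.5625, f(2) = 32, f(3.25) = 71.0625, f(3.5) = 80.75.
On each subinterval the trapezoid contributes (Δs_i/2)·[f(s_{i-1}) + f(s_i)].
Sum = 132.015625.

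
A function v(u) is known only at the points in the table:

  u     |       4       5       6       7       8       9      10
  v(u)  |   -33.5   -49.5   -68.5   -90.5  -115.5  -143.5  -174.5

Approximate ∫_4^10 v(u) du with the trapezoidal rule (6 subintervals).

-571.5

Δu = 1.
T_6 = (1/2)·[(-33.5) + 2·(-49.5) + 2·(-68.5) + 2·(-90.5) + 2·(-115.5) + 2·(-143.5) + (-174.5)] = -571.5.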